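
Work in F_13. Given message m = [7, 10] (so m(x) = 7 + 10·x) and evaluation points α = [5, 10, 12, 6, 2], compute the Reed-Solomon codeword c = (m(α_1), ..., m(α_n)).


c = [5, 3, 10, 2, 1]

Message polynomial: m(x) = 7 + 10·x (mod 13).
For each evaluation point α_i, compute m(α_i) mod 13:
  α_1 = 5: Horner steps 10 → 5, so m(5) = 5.
  α_2 = 10: Horner steps 10 → 3, so m(10) = 3.
  α_3 = 12: Horner steps 10 → 10, so m(12) = 10.
  α_4 = 6: Horner steps 10 → 2, so m(6) = 2.
  α_5 = 2: Horner steps 10 → 1, so m(2) = 1.
Codeword c = [5, 3, 10, 2, 1] ∈ F_13^5.


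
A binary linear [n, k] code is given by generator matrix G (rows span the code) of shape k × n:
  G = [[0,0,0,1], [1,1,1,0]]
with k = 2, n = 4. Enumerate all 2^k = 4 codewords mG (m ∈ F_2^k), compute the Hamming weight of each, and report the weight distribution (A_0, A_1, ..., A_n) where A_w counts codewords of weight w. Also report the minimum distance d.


Weight distribution: A_0 = 1, A_1 = 1, A_3 = 1, A_4 = 1. Minimum distance d = 1.

Enumerate all 2^2 = 4 messages m ∈ F_2^2.
For each, compute codeword c = mG in F_2^4, then tally its weight.
  m = 00 → c = 0000, weight = 0.
  m = 10 → c = 0001, weight = 1.
  m = 01 → c = 1110, weight = 3.
  m = 11 → c = 1111, weight = 4.
Tally weights:
  weight 0: 1 codewords.
  weight 1: 1 codewords.
  weight 3: 1 codewords.
  weight 4: 1 codewords.
Minimum distance d = smallest w > 0 with A_w > 0 = 1.
Sanity: Σ A_w = 4 = 2^2 = 4 ✓.


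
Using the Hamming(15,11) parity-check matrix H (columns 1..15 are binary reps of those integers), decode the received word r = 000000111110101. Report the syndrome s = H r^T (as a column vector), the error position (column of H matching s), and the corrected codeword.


s = (0, 1, 0, 1)^T, error position = 5, corrected codeword c = 000010111110101

Compute s = H r^T mod 2 one row at a time:
  s_1 = 1 + 1 + 1 + 1 + 0 + 1 + 0 + 1 = 6 ≡ 0 (mod 2).
  s_2 = 0 + 0 + 0 + 1 + 0 + 1 + 0 + 1 = 3 ≡ 1 (mod 2).
  s_3 = 0 + 0 + 0 + 1 + 1 + 1 + 0 + 1 = 4 ≡ 0 (mod 2).
  s_4 = 0 + 0 + 0 + 1 + 1 + 1 + 1 + 1 = 5 ≡ 1 (mod 2).
s = (0, 1, 0, 1)^T — this equals column 5 of H (binary 0101), so error is at position 5.
Correct: flip bit 5 of r = 000000111110101 to get c = 000010111110101.


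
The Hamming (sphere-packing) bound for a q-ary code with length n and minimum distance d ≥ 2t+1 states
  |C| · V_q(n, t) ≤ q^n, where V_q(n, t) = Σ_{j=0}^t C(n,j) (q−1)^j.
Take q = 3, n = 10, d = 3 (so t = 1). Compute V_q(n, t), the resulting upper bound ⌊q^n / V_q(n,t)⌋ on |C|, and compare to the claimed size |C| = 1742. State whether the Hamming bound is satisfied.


V_q(n, t) = 21, q^n = 59049, Hamming bound = 2811, |C| = 1742 ≤ bound (satisfied).

Step 1: Compute V_q(n, t) = Σ_{j=0}^1 C(n, j) (q−1)^j.
  j = 0: C(10,0)·(2)^0 = 1·1 = 1.
  j = 1: C(10,1)·(2)^1 = 10·2 = 20.
  V_q(n, t) = 1 + 20 = 21.
Step 2: q^n = 3^10 = 59049.
Step 3: Hamming bound ⌊q^n / V_q(n,t)⌋ = ⌊59049/21⌋ = 2811.
Step 4: Compare |C| = 1742 to 2811: satisfied.
The claimed |C| lies below the Hamming bound.


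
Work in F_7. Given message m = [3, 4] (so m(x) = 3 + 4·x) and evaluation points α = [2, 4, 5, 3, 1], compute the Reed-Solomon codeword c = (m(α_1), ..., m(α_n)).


c = [4, 5, 2, 1, 0]

Message polynomial: m(x) = 3 + 4·x (mod 7).
For each evaluation point α_i, compute m(α_i) mod 7:
  α_1 = 2: Horner steps 4 → 4, so m(2) = 4.
  α_2 = 4: Horner steps 4 → 5, so m(4) = 5.
  α_3 = 5: Horner steps 4 → 2, so m(5) = 2.
  α_4 = 3: Horner steps 4 → 1, so m(3) = 1.
  α_5 = 1: Horner steps 4 → 0, so m(1) = 0.
Codeword c = [4, 5, 2, 1, 0] ∈ F_7^5.


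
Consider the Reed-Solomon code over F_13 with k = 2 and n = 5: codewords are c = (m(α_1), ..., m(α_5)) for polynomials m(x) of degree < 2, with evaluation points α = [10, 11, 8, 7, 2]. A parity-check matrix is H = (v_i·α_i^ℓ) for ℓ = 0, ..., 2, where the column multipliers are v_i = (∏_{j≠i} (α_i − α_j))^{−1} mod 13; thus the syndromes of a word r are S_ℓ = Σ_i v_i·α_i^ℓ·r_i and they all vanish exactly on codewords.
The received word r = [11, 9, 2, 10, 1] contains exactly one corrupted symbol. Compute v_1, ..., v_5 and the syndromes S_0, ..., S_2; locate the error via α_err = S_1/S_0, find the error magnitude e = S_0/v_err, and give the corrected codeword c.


S = (9, 11, 12), error at position 4, error magnitude e = 6, c = [11, 9, 2, 4, 1].

Step 1: column multipliers v_i = (∏_{j≠i}(α_i − α_j))^{−1} mod 13.
  i = 1 (α = 10): (10−11)(10−8)(10−7)(10−2) = (−1)·2·3·8 = −48 ≡ 4, so v_1 = 4^{−1} = 10 (mod 13).
  i = 2 (α = 11): (11−10)(11−8)(11−7)(11−2) = 1·3·4·9 = 108 ≡ 4, so v_2 = 4^{−1} = 10 (mod 13).
  i = 3 (α = 8): (8−10)(8−11)(8−7)(8−2) = (−2)·(−3)·1·6 = 36 ≡ 10, so v_3 = 10^{−1} = 4 (mod 13).
  i = 4 (α = 7): (7−10)(7−11)(7−8)(7−2) = (−3)·(−4)·(−1)·5 = −60 ≡ 5, so v_4 = 5^{−1} = 8 (mod 13).
  i = 5 (α = 2): (2−10)(2−11)(2−8)(2−7) = (−8)·(−9)·(−6)·(−5) = 2160 ≡ 2, so v_5 = 2^{−1} = 7 (mod 13).
  v = [10, 10, 4, 8, 7].
Step 2: syndromes of r = [11, 9, 2, 10, 1] (all sums mod 13).
  S_0 = Σ v_i r_i = 10·11 + 10·9 + 4·2 + 8·10 + 7·1 = 295 ≡ 9.
  S_1 = Σ v_i α_i r_i = 10·10·11 + 10·11·9 + 4·8·2 + 8·7·10 + 7·2·1 = 2728 ≡ 11.
  α_i^2 mod 13 = [9, 4, 12, 10, 4].
  S_2 = Σ v_i α_i^2 r_i = 10·9·11 + 10·4·9 + 4·12·2 + 8·10·10 + 7·4·1 = 2274 ≡ 12.
  S = (9, 11, 12) ≠ 0, so r is not a codeword (an error is present).
Step 3: locate the error. For a single error e at position i, S_ℓ = v_i·e·α_i^ℓ, so α_err = S_1/S_0.
  S_0^{−1} = 9^{−1} = 3 (mod 13), so α_err = 11·3 = 33 ≡ 7 = α_4. Error position i = 4.
  Consistency check: S_2/S_1 = 12·6 = 72 ≡ 7 = α_err ✓ (single-error assumption holds).
Step 4: error magnitude e = S_0/v_4 = S_0·∏_{j≠4}(α_4 − α_j) = 9·5 = 45 ≡ 6 (mod 13).
Step 5: correct position 4: c_4 = r_4 − e = 10 − 6 ≡ 4 (mod 13). Hence c = [11, 9, 2, 4, 1].
  Check: interpolating c through the α_i gives m(x) = 5 + 11·x (degree < 2) with m(α_i) = c_i for every i, so c is indeed a codeword.


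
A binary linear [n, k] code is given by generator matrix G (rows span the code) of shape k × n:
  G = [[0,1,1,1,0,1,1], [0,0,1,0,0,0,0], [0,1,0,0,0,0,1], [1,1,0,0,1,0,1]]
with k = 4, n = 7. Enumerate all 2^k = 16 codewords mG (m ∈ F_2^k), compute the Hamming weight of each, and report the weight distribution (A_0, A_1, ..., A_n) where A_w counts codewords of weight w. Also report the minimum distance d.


Weight distribution: A_0 = 1, A_1 = 1, A_2 = 3, A_3 = 3, A_4 = 3, A_5 = 3, A_6 = 1, A_7 = 1. Minimum distance d = 1.

Enumerate all 2^4 = 16 messages m ∈ F_2^4.
For each, compute codeword c = mG in F_2^7, then tally its weight.
  m = 0000 → c = 0000000, weight = 0.
  m = 1000 → c = 0111011, weight = 5.
  m = 0100 → c = 0010000, weight = 1.
  m = 1100 → c = 0101011, weight = 4.
  m = 0010 → c = 0100001, weight = 2.
  m = 1010 → c = 0011010, weight = 3.
  m = 0110 → c = 0110001, weight = 3.
  m = 1110 → c = 0001010, weight = 2.
  m = 0001 → c = 1100101, weight = 4.
  m = 1001 → c = 1011110, weight = 5.
  m = 0101 → c = 1110101, weight = 5.
  m = 1101 → c = 1001110, weight = 4.
  m = 0011 → c = 1000100, weight = 2.
  m = 1011 → c = 1111111, weight = 7.
  m = 0111 → c = 1010100, weight = 3.
  m = 1111 → c = 1101111, weight = 6.
Tally weights:
  weight 0: 1 codewords.
  weight 1: 1 codewords.
  weight 2: 3 codewords.
  weight 3: 3 codewords.
  weight 4: 3 codewords.
  weight 5: 3 codewords.
  weight 6: 1 codewords.
  weight 7: 1 codewords.
Minimum distance d = smallest w > 0 with A_w > 0 = 1.
Sanity: Σ A_w = 16 = 2^4 = 16 ✓.


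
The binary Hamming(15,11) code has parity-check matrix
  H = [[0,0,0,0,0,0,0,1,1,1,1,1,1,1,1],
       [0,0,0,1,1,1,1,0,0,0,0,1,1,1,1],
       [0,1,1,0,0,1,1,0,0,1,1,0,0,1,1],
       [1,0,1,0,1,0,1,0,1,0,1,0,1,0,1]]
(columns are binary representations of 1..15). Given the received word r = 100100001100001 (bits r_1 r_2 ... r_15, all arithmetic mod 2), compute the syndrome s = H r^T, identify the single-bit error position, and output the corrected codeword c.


s = (1, 0, 0, 1)^T, error position = 9, corrected codeword c = 100100000100001

Compute s = H r^T mod 2 one row at a time:
  s_1 = 0 + 1 + 1 + 0 + 0 + 0 + 0 + 1 = 3 ≡ 1 (mod 2).
  s_2 = 1 + 0 + 0 + 0 + 0 + 0 + 0 + 1 = 2 ≡ 0 (mod 2).
  s_3 = 0 + 0 + 0 + 0 + 1 + 0 + 0 + 1 = 2 ≡ 0 (mod 2).
  s_4 = 1 + 0 + 0 + 0 + 1 + 0 + 0 + 1 = 3 ≡ 1 (mod 2).
s = (1, 0, 0, 1)^T — this equals column 9 of H (binary 1001), so error is at position 9.
Correct: flip bit 9 of r = 100100001100001 to get c = 100100000100001.


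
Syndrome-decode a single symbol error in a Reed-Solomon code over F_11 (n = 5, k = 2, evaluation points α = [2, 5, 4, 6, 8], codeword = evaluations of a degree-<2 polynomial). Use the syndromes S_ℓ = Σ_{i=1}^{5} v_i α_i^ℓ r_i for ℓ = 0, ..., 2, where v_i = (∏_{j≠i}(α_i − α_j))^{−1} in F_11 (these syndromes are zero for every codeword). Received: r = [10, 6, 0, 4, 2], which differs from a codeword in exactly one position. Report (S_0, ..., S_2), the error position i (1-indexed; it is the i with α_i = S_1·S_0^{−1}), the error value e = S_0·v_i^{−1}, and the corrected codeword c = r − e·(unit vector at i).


S = (6, 3, 7), error at position 4, error magnitude e = 3, c = [10, 6, 0, 1, 2].

Step 1: column multipliers v_i = (∏_{j≠i}(α_i − α_j))^{−1} mod 11.
  i = 1 (α = 2): (2−5)(2−4)(2−6)(2−8) = (−3)·(−2)·(−4)·(−6) = 144 ≡ 1, so v_1 = 1^{−1} = 1 (mod 11).
  i = 2 (α = 5): (5−2)(5−4)(5−6)(5−8) = 3·1·(−1)·(−3) = 9 ≡ 9, so v_2 = 9^{−1} = 5 (mod 11).
  i = 3 (α = 4): (4−2)(4−5)(4−6)(4−8) = 2·(−1)·(−2)·(−4) = −16 ≡ 6, so v_3 = 6^{−1} = 2 (mod 11).
  i = 4 (α = 6): (6−2)(6−5)(6−4)(6−8) = 4·1·2·(−2) = −16 ≡ 6, so v_4 = 6^{−1} = 2 (mod 11).
  i = 5 (α = 8): (8−2)(8−5)(8−4)(8−6) = 6·3·4·2 = 144 ≡ 1, so v_5 = 1^{−1} = 1 (mod 11).
  v = [1, 5, 2, 2, 1].
Step 2: syndromes of r = [10, 6, 0, 4, 2] (all sums mod 11).
  S_0 = Σ v_i r_i = 1·10 + 5·6 + 2·0 + 2·4 + 1·2 = 50 ≡ 6.
  S_1 = Σ v_i α_i r_i = 1·2·10 + 5·5·6 + 2·4·0 + 2·6·4 + 1·8·2 = 234 ≡ 3.
  α_i^2 mod 11 = [4, 3, 5, 3, 9].
  S_2 = Σ v_i α_i^2 r_i = 1·4·10 + 5·3·6 + 2·5·0 + 2·3·4 + 1·9·2 = 172 ≡ 7.
  S = (6, 3, 7) ≠ 0, so r is not a codeword (an error is present).
Step 3: locate the error. For a single error e at position i, S_ℓ = v_i·e·α_i^ℓ, so α_err = S_1/S_0.
  S_0^{−1} = 6^{−1} = 2 (mod 11), so α_err = 3·2 = 6 ≡ 6 = α_4. Error position i = 4.
  Consistency check: S_2/S_1 = 7·4 = 28 ≡ 6 = α_err ✓ (single-error assumption holds).
Step 4: error magnitude e = S_0/v_4 = S_0·∏_{j≠4}(α_4 − α_j) = 6·6 = 36 ≡ 3 (mod 11).
Step 5: correct position 4: c_4 = r_4 − e = 4 − 3 ≡ 1 (mod 11). Hence c = [10, 6, 0, 1, 2].
  Check: interpolating c through the α_i gives m(x) = 9 + 6·x (degree < 2) with m(α_i) = c_i for every i, so c is indeed a codeword.


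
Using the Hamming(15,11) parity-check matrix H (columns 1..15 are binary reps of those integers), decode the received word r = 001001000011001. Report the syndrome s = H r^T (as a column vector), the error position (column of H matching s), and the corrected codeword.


s = (1, 1, 0, 1)^T, error position = 13, corrected codeword c = 001001000011101

Compute s = H r^T mod 2 one row at a time:
  s_1 = 0 + 0 + 0 + 1 + 1 + 0 + 0 + 1 = 3 ≡ 1 (mod 2).
  s_2 = 0 + 0 + 1 + 0 + 1 + 0 + 0 + 1 = 3 ≡ 1 (mod 2).
  s_3 = 0 + 1 + 1 + 0 + 0 + 1 + 0 + 1 = 4 ≡ 0 (mod 2).
  s_4 = 0 + 1 + 0 + 0 + 0 + 1 + 0 + 1 = 3 ≡ 1 (mod 2).
s = (1, 1, 0, 1)^T — this equals column 13 of H (binary 1101), so error is at position 13.
Correct: flip bit 13 of r = 001001000011001 to get c = 001001000011101.


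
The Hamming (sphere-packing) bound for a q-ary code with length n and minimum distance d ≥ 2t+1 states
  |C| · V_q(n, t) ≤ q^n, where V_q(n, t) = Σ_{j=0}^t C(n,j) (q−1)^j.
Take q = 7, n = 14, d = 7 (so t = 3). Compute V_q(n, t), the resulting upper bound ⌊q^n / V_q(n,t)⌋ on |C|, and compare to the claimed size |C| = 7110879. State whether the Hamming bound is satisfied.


V_q(n, t) = 81985, q^n = 678223072849, Hamming bound = 8272526, |C| = 7110879 ≤ bound (satisfied).

Step 1: Compute V_q(n, t) = Σ_{j=0}^3 C(n, j) (q−1)^j.
  j = 0: C(14,0)·(6)^0 = 1·1 = 1.
  j = 1: C(14,1)·(6)^1 = 14·6 = 84.
  j = 2: C(14,2)·(6)^2 = 91·36 = 3276.
  j = 3: C(14,3)·(6)^3 = 364·216 = 78624.
  V_q(n, t) = 1 + 84 + 3276 + 78624 = 81985.
Step 2: q^n = 7^14 = 678223072849.
Step 3: Hamming bound ⌊q^n / V_q(n,t)⌋ = ⌊678223072849/81985⌋ = 8272526.
Step 4: Compare |C| = 7110879 to 8272526: satisfied.
The claimed |C| lies below the Hamming bound.


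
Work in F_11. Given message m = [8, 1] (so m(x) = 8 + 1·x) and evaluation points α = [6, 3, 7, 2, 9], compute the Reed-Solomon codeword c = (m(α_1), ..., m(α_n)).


c = [3, 0, 4, 10, 6]

Message polynomial: m(x) = 8 + 1·x (mod 11).
For each evaluation point α_i, compute m(α_i) mod 11:
  α_1 = 6: Horner steps 1 → 3, so m(6) = 3.
  α_2 = 3: Horner steps 1 → 0, so m(3) = 0.
  α_3 = 7: Horner steps 1 → 4, so m(7) = 4.
  α_4 = 2: Horner steps 1 → 10, so m(2) = 10.
  α_5 = 9: Horner steps 1 → 6, so m(9) = 6.
Codeword c = [3, 0, 4, 10, 6] ∈ F_11^5.


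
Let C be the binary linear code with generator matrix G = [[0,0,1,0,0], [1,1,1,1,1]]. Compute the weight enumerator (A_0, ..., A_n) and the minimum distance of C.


Weight distribution: A_0 = 1, A_1 = 1, A_4 = 1, A_5 = 1. Minimum distance d = 1.

Enumerate all 2^2 = 4 messages m ∈ F_2^2.
For each, compute codeword c = mG in F_2^5, then tally its weight.
  m = 00 → c = 00000, weight = 0.
  m = 10 → c = 00100, weight = 1.
  m = 01 → c = 11111, weight = 5.
  m = 11 → c = 11011, weight = 4.
Tally weights:
  weight 0: 1 codewords.
  weight 1: 1 codewords.
  weight 4: 1 codewords.
  weight 5: 1 codewords.
Minimum distance d = smallest w > 0 with A_w > 0 = 1.
Sanity: Σ A_w = 4 = 2^2 = 4 ✓.


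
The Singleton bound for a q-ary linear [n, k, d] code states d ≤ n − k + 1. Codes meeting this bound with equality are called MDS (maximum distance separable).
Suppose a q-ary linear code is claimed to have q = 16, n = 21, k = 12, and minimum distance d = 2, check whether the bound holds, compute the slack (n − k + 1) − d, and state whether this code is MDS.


Singleton RHS = n − k + 1 = 10, slack = 8, bound satisfied, not MDS.

Singleton bound: d ≤ n − k + 1.
Here n = 21, k = 12, so n − k + 1 = 10.
Given d = 2, check d ≤ 10: YES.
Slack = (n − k + 1) − d = 8.
The code is NOT MDS (slack = 8 > 0).
Description: the claimed parameters are [21, 12, 2]_16; such a code would be non-MDS.


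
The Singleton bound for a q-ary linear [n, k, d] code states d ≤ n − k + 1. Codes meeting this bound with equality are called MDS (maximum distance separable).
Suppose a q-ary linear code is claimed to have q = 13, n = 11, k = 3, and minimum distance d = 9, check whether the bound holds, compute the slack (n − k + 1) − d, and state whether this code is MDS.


Singleton RHS = n − k + 1 = 9, slack = 0, bound satisfied, MDS.

Singleton bound: d ≤ n − k + 1.
Here n = 11, k = 3, so n − k + 1 = 9.
Given d = 9, check d ≤ 9: YES.
Slack = (n − k + 1) − d = 0.
The code is MDS (slack = 0).
Description: the claimed parameters are [11, 3, 9]_13; such a code would be MDS (meets Singleton bound).


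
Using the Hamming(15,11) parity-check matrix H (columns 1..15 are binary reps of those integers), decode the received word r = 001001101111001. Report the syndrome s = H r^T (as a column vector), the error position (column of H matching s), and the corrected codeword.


s = (1, 0, 0, 1)^T, error position = 9, corrected codeword c = 001001100111001

Compute s = H r^T mod 2 one row at a time:
  s_1 = 0 + 1 + 1 + 1 + 1 + 0 + 0 + 1 = 5 ≡ 1 (mod 2).
  s_2 = 0 + 0 + 1 + 1 + 1 + 0 + 0 + 1 = 4 ≡ 0 (mod 2).
  s_3 = 0 + 1 + 1 + 1 + 1 + 1 + 0 + 1 = 6 ≡ 0 (mod 2).
  s_4 = 0 + 1 + 0 + 1 + 1 + 1 + 0 + 1 = 5 ≡ 1 (mod 2).
s = (1, 0, 0, 1)^T — this equals column 9 of H (binary 1001), so error is at position 9.
Correct: flip bit 9 of r = 001001101111001 to get c = 001001100111001.


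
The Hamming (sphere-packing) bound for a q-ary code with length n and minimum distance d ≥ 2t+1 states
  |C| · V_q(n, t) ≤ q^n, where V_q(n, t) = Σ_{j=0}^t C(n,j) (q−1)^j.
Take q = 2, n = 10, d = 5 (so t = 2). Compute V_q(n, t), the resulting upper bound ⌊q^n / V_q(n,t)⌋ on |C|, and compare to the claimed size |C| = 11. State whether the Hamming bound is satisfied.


V_q(n, t) = 56, q^n = 1024, Hamming bound = 18, |C| = 11 ≤ bound (satisfied).

Step 1: Compute V_q(n, t) = Σ_{j=0}^2 C(n, j) (q−1)^j.
  j = 0: C(10,0)·(1)^0 = 1·1 = 1.
  j = 1: C(10,1)·(1)^1 = 10·1 = 10.
  j = 2: C(10,2)·(1)^2 = 45·1 = 45.
  V_q(n, t) = 1 + 10 + 45 = 56.
Step 2: q^n = 2^10 = 1024.
Step 3: Hamming bound ⌊q^n / V_q(n,t)⌋ = ⌊1024/56⌋ = 18.
Step 4: Compare |C| = 11 to 18: satisfied.
The claimed |C| lies below the Hamming bound.


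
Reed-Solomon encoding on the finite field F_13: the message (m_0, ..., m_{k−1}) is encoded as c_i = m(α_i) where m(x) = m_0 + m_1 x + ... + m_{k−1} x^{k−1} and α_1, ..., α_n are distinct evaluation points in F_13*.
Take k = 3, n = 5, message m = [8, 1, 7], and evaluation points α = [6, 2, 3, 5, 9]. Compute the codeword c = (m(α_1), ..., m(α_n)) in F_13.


c = [6, 12, 9, 6, 12]

Message polynomial: m(x) = 8 + 1·x + 7·x^2 (mod 13).
For each evaluation point α_i, compute m(α_i) mod 13:
  α_1 = 6: Horner steps 7 → 4 → 6, so m(6) = 6.
  α_2 = 2: Horner steps 7 → 2 → 12, so m(2) = 12.
  α_3 = 3: Horner steps 7 → 9 → 9, so m(3) = 9.
  α_4 = 5: Horner steps 7 → 10 → 6, so m(5) = 6.
  α_5 = 9: Horner steps 7 → 12 → 12, so m(9) = 12.
Codeword c = [6, 12, 9, 6, 12] ∈ F_13^5.


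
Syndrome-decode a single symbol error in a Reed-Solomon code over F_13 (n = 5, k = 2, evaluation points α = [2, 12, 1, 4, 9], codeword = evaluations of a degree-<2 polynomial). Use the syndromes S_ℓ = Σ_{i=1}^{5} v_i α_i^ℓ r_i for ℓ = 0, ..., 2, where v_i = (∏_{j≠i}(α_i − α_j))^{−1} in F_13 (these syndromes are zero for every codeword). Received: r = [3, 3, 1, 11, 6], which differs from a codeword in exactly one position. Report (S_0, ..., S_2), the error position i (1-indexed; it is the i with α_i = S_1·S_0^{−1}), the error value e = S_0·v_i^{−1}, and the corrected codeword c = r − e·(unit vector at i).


S = (1, 2, 4), error at position 1, error magnitude e = 3, c = [0, 3, 1, 11, 6].

Step 1: column multipliers v_i = (∏_{j≠i}(α_i − α_j))^{−1} mod 13.
  i = 1 (α = 2): (2−12)(2−1)(2−4)(2−9) = (−10)·1·(−2)·(−7) = −140 ≡ 3, so v_1 = 3^{−1} = 9 (mod 13).
  i = 2 (α = 12): (12−2)(12−1)(12−4)(12−9) = 10·11·8·3 = 2640 ≡ 1, so v_2 = 1^{−1} = 1 (mod 13).
  i = 3 (α = 1): (1−2)(1−12)(1−4)(1−9) = (−1)·(−11)·(−3)·(−8) = 264 ≡ 4, so v_3 = 4^{−1} = 10 (mod 13).
  i = 4 (α = 4): (4−2)(4−12)(4−1)(4−9) = 2·(−8)·3·(−5) = 240 ≡ 6, so v_4 = 6^{−1} = 11 (mod 13).
  i = 5 (α = 9): (9−2)(9−12)(9−1)(9−4) = 7·(−3)·8·5 = −840 ≡ 5, so v_5 = 5^{−1} = 8 (mod 13).
  v = [9, 1, 10, 11, 8].
Step 2: syndromes of r = [3, 3, 1, 11, 6] (all sums mod 13).
  S_0 = Σ v_i r_i = 9·3 + 1·3 + 10·1 + 11·11 + 8·6 = 209 ≡ 1.
  S_1 = Σ v_i α_i r_i = 9·2·3 + 1·12·3 + 10·1·1 + 11·4·11 + 8·9·6 = 1016 ≡ 2.
  α_i^2 mod 13 = [4, 1, 1, 3, 3].
  S_2 = Σ v_i α_i^2 r_i = 9·4·3 + 1·1·3 + 10·1·1 + 11·3·11 + 8·3·6 = 628 ≡ 4.
  S = (1, 2, 4) ≠ 0, so r is not a codeword (an error is present).
Step 3: locate the error. For a single error e at position i, S_ℓ = v_i·e·α_i^ℓ, so α_err = S_1/S_0.
  S_0^{−1} = 1^{−1} = 1 (mod 13), so α_err = 2·1 = 2 ≡ 2 = α_1. Error position i = 1.
  Consistency check: S_2/S_1 = 4·7 = 28 ≡ 2 = α_err ✓ (single-error assumption holds).
Step 4: error magnitude e = S_0/v_1 = S_0·∏_{j≠1}(α_1 − α_j) = 1·3 = 3 ≡ 3 (mod 13).
Step 5: correct position 1: c_1 = r_1 − e = 3 − 3 ≡ 0 (mod 13). Hence c = [0, 3, 1, 11, 6].
  Check: interpolating c through the α_i gives m(x) = 2 + 12·x (degree < 2) with m(α_i) = c_i for every i, so c is indeed a codeword.


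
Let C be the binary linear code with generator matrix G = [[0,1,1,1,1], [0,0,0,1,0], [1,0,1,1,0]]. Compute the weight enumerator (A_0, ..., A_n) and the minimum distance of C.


Weight distribution: A_0 = 1, A_1 = 1, A_2 = 1, A_3 = 3, A_4 = 2. Minimum distance d = 1.

Enumerate all 2^3 = 8 messages m ∈ F_2^3.
For each, compute codeword c = mG in F_2^5, then tally its weight.
  m = 000 → c = 00000, weight = 0.
  m = 100 → c = 01111, weight = 4.
  m = 010 → c = 00010, weight = 1.
  m = 110 → c = 01101, weight = 3.
  m = 001 → c = 10110, weight = 3.
  m = 101 → c = 11001, weight = 3.
  m = 011 → c = 10100, weight = 2.
  m = 111 → c = 11011, weight = 4.
Tally weights:
  weight 0: 1 codewords.
  weight 1: 1 codewords.
  weight 2: 1 codewords.
  weight 3: 3 codewords.
  weight 4: 2 codewords.
Minimum distance d = smallest w > 0 with A_w > 0 = 1.
Sanity: Σ A_w = 8 = 2^3 = 8 ✓.


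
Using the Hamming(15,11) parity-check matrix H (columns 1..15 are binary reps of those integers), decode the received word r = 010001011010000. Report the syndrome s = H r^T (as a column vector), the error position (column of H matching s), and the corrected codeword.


s = (1, 1, 1, 0)^T, error position = 14, corrected codeword c = 010001011010010

Compute s = H r^T mod 2 one row at a time:
  s_1 = 1 + 1 + 0 + 1 + 0 + 0 + 0 + 0 = 3 ≡ 1 (mod 2).
  s_2 = 0 + 0 + 1 + 0 + 0 + 0 + 0 + 0 = 1 ≡ 1 (mod 2).
  s_3 = 1 + 0 + 1 + 0 + 0 + 1 + 0 + 0 = 3 ≡ 1 (mod 2).
  s_4 = 0 + 0 + 0 + 0 + 1 + 1 + 0 + 0 = 2 ≡ 0 (mod 2).
s = (1, 1, 1, 0)^T — this equals column 14 of H (binary 1110), so error is at position 14.
Correct: flip bit 14 of r = 010001011010000 to get c = 010001011010010.


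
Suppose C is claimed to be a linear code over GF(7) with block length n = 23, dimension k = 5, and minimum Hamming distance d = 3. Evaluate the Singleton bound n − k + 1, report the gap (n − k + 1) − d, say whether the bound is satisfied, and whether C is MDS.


Singleton RHS = n − k + 1 = 19, slack = 16, bound satisfied, not MDS.

Singleton bound: d ≤ n − k + 1.
Here n = 23, k = 5, so n − k + 1 = 19.
Given d = 3, check d ≤ 19: YES.
Slack = (n − k + 1) − d = 16.
The code is NOT MDS (slack = 16 > 0).
Description: the claimed parameters are [23, 5, 3]_7; such a code would be non-MDS.


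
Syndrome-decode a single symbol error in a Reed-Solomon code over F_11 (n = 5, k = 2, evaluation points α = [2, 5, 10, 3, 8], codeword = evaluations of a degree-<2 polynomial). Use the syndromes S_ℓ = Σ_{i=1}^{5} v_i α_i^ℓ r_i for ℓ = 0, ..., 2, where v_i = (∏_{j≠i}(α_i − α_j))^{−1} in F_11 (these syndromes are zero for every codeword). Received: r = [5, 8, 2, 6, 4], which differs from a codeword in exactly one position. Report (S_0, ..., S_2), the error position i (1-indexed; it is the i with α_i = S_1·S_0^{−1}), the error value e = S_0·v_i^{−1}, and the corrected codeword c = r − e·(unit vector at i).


S = (10, 3, 2), error at position 5, error magnitude e = 4, c = [5, 8, 2, 6, 0].

Step 1: column multipliers v_i = (∏_{j≠i}(α_i − α_j))^{−1} mod 11.
  i = 1 (α = 2): (2−5)(2−10)(2−3)(2−8) = (−3)·(−8)·(−1)·(−6) = 144 ≡ 1, so v_1 = 1^{−1} = 1 (mod 11).
  i = 2 (α = 5): (5−2)(5−10)(5−3)(5−8) = 3·(−5)·2·(−3) = 90 ≡ 2, so v_2 = 2^{−1} = 6 (mod 11).
  i = 3 (α = 10): (10−2)(10−5)(10−3)(10−8) = 8·5·7·2 = 560 ≡ 10, so v_3 = 10^{−1} = 10 (mod 11).
  i = 4 (α = 3): (3−2)(3−5)(3−10)(3−8) = 1·(−2)·(−7)·(−5) = −70 ≡ 7, so v_4 = 7^{−1} = 8 (mod 11).
  i = 5 (α = 8): (8−2)(8−5)(8−10)(8−3) = 6·3·(−2)·5 = −180 ≡ 7, so v_5 = 7^{−1} = 8 (mod 11).
  v = [1, 6, 10, 8, 8].
Step 2: syndromes of r = [5, 8, 2, 6, 4] (all sums mod 11).
  S_0 = Σ v_i r_i = 1·5 + 6·8 + 10·2 + 8·6 + 8·4 = 153 ≡ 10.
  S_1 = Σ v_i α_i r_i = 1·2·5 + 6·5·8 + 10·10·2 + 8·3·6 + 8·8·4 = 850 ≡ 3.
  α_i^2 mod 11 = [4, 3, 1, 9, 9].
  S_2 = Σ v_i α_i^2 r_i = 1·4·5 + 6·3·8 + 10·1·2 + 8·9·6 + 8·9·4 = 904 ≡ 2.
  S = (10, 3, 2) ≠ 0, so r is not a codeword (an error is present).
Step 3: locate the error. For a single error e at position i, S_ℓ = v_i·e·α_i^ℓ, so α_err = S_1/S_0.
  S_0^{−1} = 10^{−1} = 10 (mod 11), so α_err = 3·10 = 30 ≡ 8 = α_5. Error position i = 5.
  Consistency check: S_2/S_1 = 2·4 = 8 ≡ 8 = α_err ✓ (single-error assumption holds).
Step 4: error magnitude e = S_0/v_5 = S_0·∏_{j≠5}(α_5 − α_j) = 10·7 = 70 ≡ 4 (mod 11).
Step 5: correct position 5: c_5 = r_5 − e = 4 − 4 ≡ 0 (mod 11). Hence c = [5, 8, 2, 6, 0].
  Check: interpolating c through the α_i gives m(x) = 3 + 1·x (degree < 2) with m(α_i) = c_i for every i, so c is indeed a codeword.


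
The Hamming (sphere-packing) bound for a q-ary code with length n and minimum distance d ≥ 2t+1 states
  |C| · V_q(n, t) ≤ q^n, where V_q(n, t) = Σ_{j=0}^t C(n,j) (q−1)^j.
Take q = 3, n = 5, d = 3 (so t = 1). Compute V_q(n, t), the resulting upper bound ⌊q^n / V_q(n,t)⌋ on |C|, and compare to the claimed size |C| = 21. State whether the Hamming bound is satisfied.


V_q(n, t) = 11, q^n = 243, Hamming bound = 22, |C| = 21 ≤ bound (satisfied).

Step 1: Compute V_q(n, t) = Σ_{j=0}^1 C(n, j) (q−1)^j.
  j = 0: C(5,0)·(2)^0 = 1·1 = 1.
  j = 1: C(5,1)·(2)^1 = 5·2 = 10.
  V_q(n, t) = 1 + 10 = 11.
Step 2: q^n = 3^5 = 243.
Step 3: Hamming bound ⌊q^n / V_q(n,t)⌋ = ⌊243/11⌋ = 22.
Step 4: Compare |C| = 21 to 22: satisfied.
The claimed |C| lies below the Hamming bound.


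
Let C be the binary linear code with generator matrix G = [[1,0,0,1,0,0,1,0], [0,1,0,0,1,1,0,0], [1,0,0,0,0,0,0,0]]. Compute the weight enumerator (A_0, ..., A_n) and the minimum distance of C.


Weight distribution: A_0 = 1, A_1 = 1, A_2 = 1, A_3 = 2, A_4 = 1, A_5 = 1, A_6 = 1. Minimum distance d = 1.

Enumerate all 2^3 = 8 messages m ∈ F_2^3.
For each, compute codeword c = mG in F_2^8, then tally its weight.
  m = 000 → c = 00000000, weight = 0.
  m = 100 → c = 10010010, weight = 3.
  m = 010 → c = 01001100, weight = 3.
  m = 110 → c = 11011110, weight = 6.
  m = 001 → c = 10000000, weight = 1.
  m = 101 → c = 00010010, weight = 2.
  m = 011 → c = 11001100, weight = 4.
  m = 111 → c = 01011110, weight = 5.
Tally weights:
  weight 0: 1 codewords.
  weight 1: 1 codewords.
  weight 2: 1 codewords.
  weight 3: 2 codewords.
  weight 4: 1 codewords.
  weight 5: 1 codewords.
  weight 6: 1 codewords.
Minimum distance d = smallest w > 0 with A_w > 0 = 1.
Sanity: Σ A_w = 8 = 2^3 = 8 ✓.


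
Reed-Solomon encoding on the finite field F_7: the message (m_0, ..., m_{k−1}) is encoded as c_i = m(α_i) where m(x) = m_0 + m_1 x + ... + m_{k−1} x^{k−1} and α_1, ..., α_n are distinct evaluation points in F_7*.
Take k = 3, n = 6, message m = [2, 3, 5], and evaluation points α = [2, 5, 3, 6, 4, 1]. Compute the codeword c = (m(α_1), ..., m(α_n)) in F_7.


c = [0, 2, 0, 4, 3, 3]

Message polynomial: m(x) = 2 + 3·x + 5·x^2 (mod 7).
For each evaluation point α_i, compute m(α_i) mod 7:
  α_1 = 2: Horner steps 5 → 6 → 0, so m(2) = 0.
  α_2 = 5: Horner steps 5 → 0 → 2, so m(5) = 2.
  α_3 = 3: Horner steps 5 → 4 → 0, so m(3) = 0.
  α_4 = 6: Horner steps 5 → 5 → 4, so m(6) = 4.
  α_5 = 4: Horner steps 5 → 2 → 3, so m(4) = 3.
  α_6 = 1: Horner steps 5 → 1 → 3, so m(1) = 3.
Codeword c = [0, 2, 0, 4, 3, 3] ∈ F_7^6.


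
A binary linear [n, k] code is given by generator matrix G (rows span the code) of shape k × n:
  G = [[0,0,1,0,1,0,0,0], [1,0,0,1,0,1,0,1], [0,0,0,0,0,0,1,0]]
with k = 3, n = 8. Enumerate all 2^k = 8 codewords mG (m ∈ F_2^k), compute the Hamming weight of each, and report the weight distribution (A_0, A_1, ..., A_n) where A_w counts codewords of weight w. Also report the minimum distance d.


Weight distribution: A_0 = 1, A_1 = 1, A_2 = 1, A_3 = 1, A_4 = 1, A_5 = 1, A_6 = 1, A_7 = 1. Minimum distance d = 1.

Enumerate all 2^3 = 8 messages m ∈ F_2^3.
For each, compute codeword c = mG in F_2^8, then tally its weight.
  m = 000 → c = 00000000, weight = 0.
  m = 100 → c = 00101000, weight = 2.
  m = 010 → c = 10010101, weight = 4.
  m = 110 → c = 10111101, weight = 6.
  m = 001 → c = 00000010, weight = 1.
  m = 101 → c = 00101010, weight = 3.
  m = 011 → c = 10010111, weight = 5.
  m = 111 → c = 10111111, weight = 7.
Tally weights:
  weight 0: 1 codewords.
  weight 1: 1 codewords.
  weight 2: 1 codewords.
  weight 3: 1 codewords.
  weight 4: 1 codewords.
  weight 5: 1 codewords.
  weight 6: 1 codewords.
  weight 7: 1 codewords.
Minimum distance d = smallest w > 0 with A_w > 0 = 1.
Sanity: Σ A_w = 8 = 2^3 = 8 ✓.


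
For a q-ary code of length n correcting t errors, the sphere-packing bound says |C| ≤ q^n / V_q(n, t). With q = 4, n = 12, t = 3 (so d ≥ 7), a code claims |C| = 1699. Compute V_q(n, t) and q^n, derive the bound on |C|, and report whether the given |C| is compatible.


V_q(n, t) = 6571, q^n = 16777216, Hamming bound = 2553, |C| = 1699 ≤ bound (satisfied).

Step 1: Compute V_q(n, t) = Σ_{j=0}^3 C(n, j) (q−1)^j.
  j = 0: C(12,0)·(3)^0 = 1·1 = 1.
  j = 1: C(12,1)·(3)^1 = 12·3 = 36.
  j = 2: C(12,2)·(3)^2 = 66·9 = 594.
  j = 3: C(12,3)·(3)^3 = 220·27 = 5940.
  V_q(n, t) = 1 + 36 + 594 + 5940 = 6571.
Step 2: q^n = 4^12 = 16777216.
Step 3: Hamming bound ⌊q^n / V_q(n,t)⌋ = ⌊16777216/6571⌋ = 2553.
Step 4: Compare |C| = 1699 to 2553: satisfied.
The claimed |C| lies below the Hamming bound.


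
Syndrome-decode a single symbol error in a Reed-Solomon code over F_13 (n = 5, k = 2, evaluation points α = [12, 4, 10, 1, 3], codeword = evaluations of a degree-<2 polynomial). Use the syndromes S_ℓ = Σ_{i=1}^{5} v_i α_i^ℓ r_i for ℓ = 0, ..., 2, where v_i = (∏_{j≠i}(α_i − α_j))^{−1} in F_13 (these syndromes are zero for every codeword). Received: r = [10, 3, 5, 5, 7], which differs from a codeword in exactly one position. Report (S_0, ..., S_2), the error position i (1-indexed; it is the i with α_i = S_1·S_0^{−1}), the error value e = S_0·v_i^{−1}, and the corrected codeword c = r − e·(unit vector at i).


S = (9, 9, 9), error at position 4, error magnitude e = 3, c = [10, 3, 5, 2, 7].

Step 1: column multipliers v_i = (∏_{j≠i}(α_i − α_j))^{−1} mod 13.
  i = 1 (α = 12): (12−4)(12−10)(12−1)(12−3) = 8·2·11·9 = 1584 ≡ 11, so v_1 = 11^{−1} = 6 (mod 13).
  i = 2 (α = 4): (4−12)(4−10)(4−1)(4−3) = (−8)·(−6)·3·1 = 144 ≡ 1, so v_2 = 1^{−1} = 1 (mod 13).
  i = 3 (α = 10): (10−12)(10−4)(10−1)(10−3) = (−2)·6·9·7 = −756 ≡ 11, so v_3 = 11^{−1} = 6 (mod 13).
  i = 4 (α = 1): (1−12)(1−4)(1−10)(1−3) = (−11)·(−3)·(−9)·(−2) = 594 ≡ 9, so v_4 = 9^{−1} = 3 (mod 13).
  i = 5 (α = 3): (3−12)(3−4)(3−10)(3−1) = (−9)·(−1)·(−7)·2 = −126 ≡ 4, so v_5 = 4^{−1} = 10 (mod 13).
  v = [6, 1, 6, 3, 10].
Step 2: syndromes of r = [10, 3, 5, 5, 7] (all sums mod 13).
  S_0 = Σ v_i r_i = 6·10 + 1·3 + 6·5 + 3·5 + 10·7 = 178 ≡ 9.
  S_1 = Σ v_i α_i r_i = 6·12·10 + 1·4·3 + 6·10·5 + 3·1·5 + 10·3·7 = 1257 ≡ 9.
  α_i^2 mod 13 = [1, 3, 9, 1, 9].
  S_2 = Σ v_i α_i^2 r_i = 6·1·10 + 1·3·3 + 6·9·5 + 3·1·5 + 10·9·7 = 984 ≡ 9.
  S = (9, 9, 9) ≠ 0, so r is not a codeword (an error is present).
Step 3: locate the error. For a single error e at position i, S_ℓ = v_i·e·α_i^ℓ, so α_err = S_1/S_0.
  S_0^{−1} = 9^{−1} = 3 (mod 13), so α_err = 9·3 = 27 ≡ 1 = α_4. Error position i = 4.
  Consistency check: S_2/S_1 = 9·3 = 27 ≡ 1 = α_err ✓ (single-error assumption holds).
Step 4: error magnitude e = S_0/v_4 = S_0·∏_{j≠4}(α_4 − α_j) = 9·9 = 81 ≡ 3 (mod 13).
Step 5: correct position 4: c_4 = r_4 − e = 5 − 3 ≡ 2 (mod 13). Hence c = [10, 3, 5, 2, 7].
  Check: interpolating c through the α_i gives m(x) = 6 + 9·x (degree < 2) with m(α_i) = c_i for every i, so c is indeed a codeword.


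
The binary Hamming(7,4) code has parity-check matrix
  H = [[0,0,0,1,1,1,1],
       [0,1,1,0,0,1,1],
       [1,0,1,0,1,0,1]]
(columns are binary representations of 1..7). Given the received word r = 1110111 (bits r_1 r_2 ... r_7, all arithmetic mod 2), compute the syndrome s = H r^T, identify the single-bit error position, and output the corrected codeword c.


s = (1, 0, 0)^T, error position = 4, corrected codeword c = 1111111

Compute s = H r^T mod 2 one row at a time:
  s_1 = 0 + 1 + 1 + 1 = 3 ≡ 1 (mod 2).
  s_2 = 1 + 1 + 1 + 1 = 4 ≡ 0 (mod 2).
  s_3 = 1 + 1 + 1 + 1 = 4 ≡ 0 (mod 2).
s = (1, 0, 0)^T — this equals column 4 of H (binary 100), so error is at position 4.
Correct: flip bit 4 of r = 1110111 to get c = 1111111.


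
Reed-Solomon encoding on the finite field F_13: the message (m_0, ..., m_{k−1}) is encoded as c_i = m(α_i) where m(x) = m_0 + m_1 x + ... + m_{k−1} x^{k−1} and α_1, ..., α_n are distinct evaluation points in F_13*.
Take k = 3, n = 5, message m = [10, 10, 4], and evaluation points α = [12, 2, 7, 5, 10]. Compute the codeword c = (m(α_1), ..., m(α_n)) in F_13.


c = [4, 7, 3, 4, 3]

Message polynomial: m(x) = 10 + 10·x + 4·x^2 (mod 13).
For each evaluation point α_i, compute m(α_i) mod 13:
  α_1 = 12: Horner steps 4 → 6 → 4, so m(12) = 4.
  α_2 = 2: Horner steps 4 → 5 → 7, so m(2) = 7.
  α_3 = 7: Horner steps 4 → 12 → 3, so m(7) = 3.
  α_4 = 5: Horner steps 4 → 4 → 4, so m(5) = 4.
  α_5 = 10: Horner steps 4 → 11 → 3, so m(10) = 3.
Codeword c = [4, 7, 3, 4, 3] ∈ F_13^5.


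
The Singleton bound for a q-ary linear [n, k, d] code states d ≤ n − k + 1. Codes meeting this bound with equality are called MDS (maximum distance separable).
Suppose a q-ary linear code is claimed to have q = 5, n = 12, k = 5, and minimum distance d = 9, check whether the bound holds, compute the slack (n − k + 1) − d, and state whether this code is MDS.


Singleton RHS = n − k + 1 = 8, slack = -1, bound violated (no such code; not MDS).

Singleton bound: d ≤ n − k + 1.
Here n = 12, k = 5, so n − k + 1 = 8.
Given d = 9, check d ≤ 8: NO.
Slack = (n − k + 1) − d = -1.
The slack is negative: d = 9 exceeds n − k + 1 = 8 by 1, so the Singleton bound is violated and no linear [12, 5, 9]_5 code can exist. In particular it is not MDS (MDS requires d = n − k + 1 exactly).
Description: the claimed parameters are [12, 5, 9]_5; such a code would be impossible (violates the Singleton bound).


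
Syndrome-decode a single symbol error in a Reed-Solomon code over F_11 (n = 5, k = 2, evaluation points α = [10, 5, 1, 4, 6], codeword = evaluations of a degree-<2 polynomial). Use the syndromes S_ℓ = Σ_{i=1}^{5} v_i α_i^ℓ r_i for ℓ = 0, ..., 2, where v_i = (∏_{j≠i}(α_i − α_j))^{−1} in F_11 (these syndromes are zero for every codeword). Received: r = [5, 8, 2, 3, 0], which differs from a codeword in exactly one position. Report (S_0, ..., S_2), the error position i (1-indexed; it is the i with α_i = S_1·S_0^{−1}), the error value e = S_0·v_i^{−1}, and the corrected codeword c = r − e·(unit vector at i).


S = (5, 3, 4), error at position 2, error magnitude e = 1, c = [5, 7, 2, 3, 0].

Step 1: column multipliers v_i = (∏_{j≠i}(α_i − α_j))^{−1} mod 11.
  i = 1 (α = 10): (10−5)(10−1)(10−4)(10−6) = 5·9·6·4 = 1080 ≡ 2, so v_1 = 2^{−1} = 6 (mod 11).
  i = 2 (α = 5): (5−10)(5−1)(5−4)(5−6) = (−5)·4·1·(−1) = 20 ≡ 9, so v_2 = 9^{−1} = 5 (mod 11).
  i = 3 (α = 1): (1−10)(1−5)(1−4)(1−6) = (−9)·(−4)·(−3)·(−5) = 540 ≡ 1, so v_3 = 1^{−1} = 1 (mod 11).
  i = 4 (α = 4): (4−10)(4−5)(4−1)(4−6) = (−6)·(−1)·3·(−2) = −36 ≡ 8, so v_4 = 8^{−1} = 7 (mod 11).
  i = 5 (α = 6): (6−10)(6−5)(6−1)(6−4) = (−4)·1·5·2 = −40 ≡ 4, so v_5 = 4^{−1} = 3 (mod 11).
  v = [6, 5, 1, 7, 3].
Step 2: syndromes of r = [5, 8, 2, 3, 0] (all sums mod 11).
  S_0 = Σ v_i r_i = 6·5 + 5·8 + 1·2 + 7·3 + 3·0 = 93 ≡ 5.
  S_1 = Σ v_i α_i r_i = 6·10·5 + 5·5·8 + 1·1·2 + 7·4·3 + 3·6·0 = 586 ≡ 3.
  α_i^2 mod 11 = [1, 3, 1, 5, 3].
  S_2 = Σ v_i α_i^2 r_i = 6·1·5 + 5·3·8 + 1·1·2 + 7·5·3 + 3·3·0 = 257 ≡ 4.
  S = (5, 3, 4) ≠ 0, so r is not a codeword (an error is present).
Step 3: locate the error. For a single error e at position i, S_ℓ = v_i·e·α_i^ℓ, so α_err = S_1/S_0.
  S_0^{−1} = 5^{−1} = 9 (mod 11), so α_err = 3·9 = 27 ≡ 5 = α_2. Error position i = 2.
  Consistency check: S_2/S_1 = 4·4 = 16 ≡ 5 = α_err ✓ (single-error assumption holds).
Step 4: error magnitude e = S_0/v_2 = S_0·∏_{j≠2}(α_2 − α_j) = 5·9 = 45 ≡ 1 (mod 11).
Step 5: correct position 2: c_2 = r_2 − e = 8 − 1 ≡ 7 (mod 11). Hence c = [5, 7, 2, 3, 0].
  Check: interpolating c through the α_i gives m(x) = 9 + 4·x (degree < 2) with m(α_i) = c_i for every i, so c is indeed a codeword.


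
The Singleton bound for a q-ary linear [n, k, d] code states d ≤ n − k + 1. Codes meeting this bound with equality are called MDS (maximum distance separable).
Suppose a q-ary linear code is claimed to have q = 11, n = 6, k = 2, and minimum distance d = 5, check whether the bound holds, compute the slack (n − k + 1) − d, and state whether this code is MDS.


Singleton RHS = n − k + 1 = 5, slack = 0, bound satisfied, MDS.

Singleton bound: d ≤ n − k + 1.
Here n = 6, k = 2, so n − k + 1 = 5.
Given d = 5, check d ≤ 5: YES.
Slack = (n − k + 1) − d = 0.
The code is MDS (slack = 0).
Description: the claimed parameters are [6, 2, 5]_11; such a code would be MDS (meets Singleton bound).


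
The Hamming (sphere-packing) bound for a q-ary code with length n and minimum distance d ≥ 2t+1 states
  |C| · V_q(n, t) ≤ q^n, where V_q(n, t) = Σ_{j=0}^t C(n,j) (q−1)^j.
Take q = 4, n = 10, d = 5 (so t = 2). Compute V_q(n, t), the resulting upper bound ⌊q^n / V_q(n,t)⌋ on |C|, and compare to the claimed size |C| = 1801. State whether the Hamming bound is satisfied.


V_q(n, t) = 436, q^n = 1048576, Hamming bound = 2404, |C| = 1801 ≤ bound (satisfied).

Step 1: Compute V_q(n, t) = Σ_{j=0}^2 C(n, j) (q−1)^j.
  j = 0: C(10,0)·(3)^0 = 1·1 = 1.
  j = 1: C(10,1)·(3)^1 = 10·3 = 30.
  j = 2: C(10,2)·(3)^2 = 45·9 = 405.
  V_q(n, t) = 1 + 30 + 405 = 436.
Step 2: q^n = 4^10 = 1048576.
Step 3: Hamming bound ⌊q^n / V_q(n,t)⌋ = ⌊1048576/436⌋ = 2404.
Step 4: Compare |C| = 1801 to 2404: satisfied.
The claimed |C| lies below the Hamming bound.


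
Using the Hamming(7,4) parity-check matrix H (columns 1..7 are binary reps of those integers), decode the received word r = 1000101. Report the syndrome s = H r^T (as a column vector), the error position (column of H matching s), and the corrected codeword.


s = (0, 1, 1)^T, error position = 3, corrected codeword c = 1010101

Compute s = H r^T mod 2 one row at a time:
  s_1 = 0 + 1 + 0 + 1 = 2 ≡ 0 (mod 2).
  s_2 = 0 + 0 + 0 + 1 = 1 ≡ 1 (mod 2).
  s_3 = 1 + 0 + 1 + 1 = 3 ≡ 1 (mod 2).
s = (0, 1, 1)^T — this equals column 3 of H (binary 011), so error is at position 3.
Correct: flip bit 3 of r = 1000101 to get c = 1010101.


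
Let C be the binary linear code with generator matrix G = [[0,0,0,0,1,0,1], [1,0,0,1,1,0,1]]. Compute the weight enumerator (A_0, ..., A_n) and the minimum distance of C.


Weight distribution: A_0 = 1, A_2 = 2, A_4 = 1. Minimum distance d = 2.

Enumerate all 2^2 = 4 messages m ∈ F_2^2.
For each, compute codeword c = mG in F_2^7, then tally its weight.
  m = 00 → c = 0000000, weight = 0.
  m = 10 → c = 0000101, weight = 2.
  m = 01 → c = 1001101, weight = 4.
  m = 11 → c = 1001000, weight = 2.
Tally weights:
  weight 0: 1 codewords.
  weight 2: 2 codewords.
  weight 4: 1 codewords.
Minimum distance d = smallest w > 0 with A_w > 0 = 2.
Sanity: Σ A_w = 4 = 2^2 = 4 ✓.
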